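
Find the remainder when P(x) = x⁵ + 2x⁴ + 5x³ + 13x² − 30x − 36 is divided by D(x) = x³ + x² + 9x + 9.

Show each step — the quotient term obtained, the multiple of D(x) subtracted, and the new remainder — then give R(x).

R(x) = 6x + 9

Step 1: lead(x⁵ + 2x⁴ + 5x³ + 13x² − 30x − 36) ÷ lead(D) = x⁵ ÷ x³ = x². Subtract (x²)·D = x⁵ + x⁴ + 9x³ + 9x². Remainder: x⁴ − 4x³ + 4x² − 30x − 36.
Step 2: lead(x⁴ − 4x³ + 4x² − 30x − 36) ÷ lead(D) = x⁴ ÷ x³ = x. Subtract (x)·D = x⁴ + x³ + 9x² + 9x. Remainder: −5x³ − 5x² − 39x − 36.
Step 3: lead(−5x³ − 5x² − 39x − 36) ÷ lead(D) = −5x³ ÷ x³ = −5. Subtract (−5)·D = −5x³ − 5x² − 45x − 45. Remainder: 6x + 9.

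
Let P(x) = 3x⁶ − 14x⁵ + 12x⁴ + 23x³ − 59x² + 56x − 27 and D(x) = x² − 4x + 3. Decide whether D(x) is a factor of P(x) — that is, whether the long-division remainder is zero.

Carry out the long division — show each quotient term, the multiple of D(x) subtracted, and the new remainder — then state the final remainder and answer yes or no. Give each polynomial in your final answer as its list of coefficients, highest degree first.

R = [-3, -3], so D(x) is not a factor of P(x). no

Step 1: lead(3x⁶ − 14x⁵ + 12x⁴ + 23x³ − 59x² + 56x − 27) ÷ lead(D) = 3x⁶ ÷ x² = 3x⁴. Subtract (3x⁴)·D = 3x⁶ − 12x⁵ + 9x⁴. Remainder: −2x⁵ + 3x⁴ + 23x³ − 59x² + 56x − 27.
Step 2: lead(−2x⁵ + 3x⁴ + 23x³ − 59x² + 56x − 27) ÷ lead(D) = −2x⁵ ÷ x² = −2x³. Subtract (−2x³)·D = −2x⁵ + 8x⁴ − 6x³. Remainder: −5x⁴ + 29x³ − 59x² + 56x − 27.
Step 3: lead(−5x⁴ + 29x³ − 59x² + 56x − 27) ÷ lead(D) = −5x⁴ ÷ x² = −5x². Subtract (−5x²)·D = −5x⁴ + 20x³ − 15x². Remainder: 9x³ − 44x² + 56x − 27.
Step 4: lead(9x³ − 44x² + 56x − 27) ÷ lead(D) = 9x³ ÷ x² = 9x. Subtract (9x)·D = 9x³ − 36x² + 27x. Remainder: −8x² + 29x − 27.
Step 5: lead(−8x² + 29x − 27) ÷ lead(D) = −8x² ÷ x² = −8. Subtract (−8)·D = −8x² + 32x − 24. Remainder: −3x − 3.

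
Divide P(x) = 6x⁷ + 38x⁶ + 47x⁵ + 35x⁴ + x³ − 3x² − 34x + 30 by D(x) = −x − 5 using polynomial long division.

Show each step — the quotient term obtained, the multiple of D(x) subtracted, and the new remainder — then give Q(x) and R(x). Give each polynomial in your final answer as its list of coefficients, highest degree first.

Step 1: lead(6x⁷ + 38x⁶ + 47x⁵ + 35x⁴ + x³ − 3x² − 34x + 30) ÷ lead(D) = 6x⁷ ÷ −x = −6x⁶. Subtract (−6x⁶)·D = 6x⁷ + 30x⁶. Remainder: 8x⁶ + 47x⁵ + 35x⁴ + x³ − 3x² − 34x + 30.
Step 2: lead(8x⁶ + 47x⁵ + 35x⁴ + x³ − 3x² − 34x + 30) ÷ lead(D) = 8x⁶ ÷ −x = −8x⁵. Subtract (−8x⁵)·D = 8x⁶ + 40x⁵. Remainder: 7x⁵ + 35x⁴ + x³ − 3x² − 34x + 30.
Step 3: lead(7x⁵ + 35x⁴ + x³ − 3x² − 34x + 30) ÷ lead(D) = 7x⁵ ÷ −x = −7x⁴. Subtract (−7x⁴)·D = 7x⁵ + 35x⁴. Remainder: x³ − 3x² − 34x + 30.
Step 4: lead(x³ − 3x² − 34x + 30) ÷ lead(D) = x³ ÷ −x = −x². Subtract (−x²)·D = x³ + 5x². Remainder: −8x² − 34x + 30.
Step 5: lead(−8x² − 34x + 30) ÷ lead(D) = −8x² ÷ −x = 8x. Subtract (8x)·D = −8x² − 40x. Remainder: 6x + 30.
Step 6: lead(6x + 30) ÷ lead(D) = 6x ÷ −x = −6. Subtract (−6)·D = 6x + 30. Remainder: 0.

Q = [-6, -8, -7, 0, -1, 8, -6]; R = [0]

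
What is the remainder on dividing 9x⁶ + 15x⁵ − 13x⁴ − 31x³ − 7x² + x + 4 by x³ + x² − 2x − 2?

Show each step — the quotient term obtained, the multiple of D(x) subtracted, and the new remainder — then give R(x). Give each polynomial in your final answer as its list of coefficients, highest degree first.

Step 1: lead(9x⁶ + 15x⁵ − 13x⁴ − 31x³ − 7x² + x + 4) ÷ lead(D) = 9x⁶ ÷ x³ = 9x³. Subtract (9x³)·D = 9x⁶ + 9x⁵ − 18x⁴ − 18x³. Remainder: 6x⁵ + 5x⁴ − 13x³ − 7x² + x + 4.
Step 2: lead(6x⁵ + 5x⁴ − 13x³ − 7x² + x + 4) ÷ lead(D) = 6x⁵ ÷ x³ = 6x². Subtract (6x²)·D = 6x⁵ + 6x⁴ − 12x³ − 12x². Remainder: −x⁴ − x³ + 5x² + x + 4.
Step 3: lead(−x⁴ − x³ + 5x² + x + 4) ÷ lead(D) = −x⁴ ÷ x³ = −x. Subtract (−x)·D = −x⁴ − x³ + 2x² + 2x. Remainder: 3x² − x + 4.

R = [3, -1, 4]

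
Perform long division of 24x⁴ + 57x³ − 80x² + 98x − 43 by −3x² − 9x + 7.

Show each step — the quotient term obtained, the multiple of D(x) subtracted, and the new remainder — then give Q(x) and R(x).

Q(x) = −8x² + 5x − 7; R(x) = 6

Step 1: lead(24x⁴ + 57x³ − 80x² + 98x − 43) ÷ lead(D) = 24x⁴ ÷ −3x² = −8x². Subtract (−8x²)·D = 24x⁴ + 72x³ − 56x². Remainder: −15x³ − 24x² + 98x − 43.
Step 2: lead(−15x³ − 24x² + 98x − 43) ÷ lead(D) = −15x³ ÷ −3x² = 5x. Subtract (5x)·D = −15x³ − 45x² + 35x. Remainder: 21x² + 63x − 43.
Step 3: lead(21x² + 63x − 43) ÷ lead(D) = 21x² ÷ −3x² = −7. Subtract (−7)·D = 21x² + 63x − 49. Remainder: 6.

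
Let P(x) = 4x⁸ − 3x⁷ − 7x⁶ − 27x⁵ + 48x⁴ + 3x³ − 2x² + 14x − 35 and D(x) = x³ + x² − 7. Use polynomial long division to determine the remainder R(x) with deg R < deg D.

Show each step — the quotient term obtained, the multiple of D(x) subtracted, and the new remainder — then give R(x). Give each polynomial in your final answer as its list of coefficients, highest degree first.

R = [0]

Step 1: lead(4x⁸ − 3x⁷ − 7x⁶ − 27x⁵ + 48x⁴ + 3x³ − 2x² + 14x − 35) ÷ lead(D) = 4x⁸ ÷ x³ = 4x⁵. Subtract (4x⁵)·D = 4x⁸ + 4x⁷ − 28x⁵. Remainder: −7x⁷ − 7x⁶ + x⁵ + 48x⁴ + 3x³ − 2x² + 14x − 35.
Step 2: lead(−7x⁷ − 7x⁶ + x⁵ + 48x⁴ + 3x³ − 2x² + 14x − 35) ÷ lead(D) = −7x⁷ ÷ x³ = −7x⁴. Subtract (−7x⁴)·D = −7x⁷ − 7x⁶ + 49x⁴. Remainder: x⁵ − x⁴ + 3x³ − 2x² + 14x − 35.
Step 3: lead(x⁵ − x⁴ + 3x³ − 2x² + 14x − 35) ÷ lead(D) = x⁵ ÷ x³ = x². Subtract (x²)·D = x⁵ + x⁴ − 7x². Remainder: −2x⁴ + 3x³ + 5x² + 14x − 35.
Step 4: lead(−2x⁴ + 3x³ + 5x² + 14x − 35) ÷ lead(D) = −2x⁴ ÷ x³ = −2x. Subtract (−2x)·D = −2x⁴ − 2x³ + 14x. Remainder: 5x³ + 5x² − 35.
Step 5: lead(5x³ + 5x² − 35) ÷ lead(D) = 5x³ ÷ x³ = 5. Subtract (5)·D = 5x³ + 5x² − 35. Remainder: 0.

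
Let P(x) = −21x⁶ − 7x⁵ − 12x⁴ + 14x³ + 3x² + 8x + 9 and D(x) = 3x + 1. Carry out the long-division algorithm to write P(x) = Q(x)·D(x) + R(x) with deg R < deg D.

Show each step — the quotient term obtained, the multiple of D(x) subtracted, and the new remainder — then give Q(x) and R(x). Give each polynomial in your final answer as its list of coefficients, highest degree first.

Step 1: lead(−21x⁶ − 7x⁵ − 12x⁴ + 14x³ + 3x² + 8x + 9) ÷ lead(D) = −21x⁶ ÷ 3x = −7x⁵. Subtract (−7x⁵)·D = −21x⁶ − 7x⁵. Remainder: −12x⁴ + 14x³ + 3x² + 8x + 9.
Step 2: lead(−12x⁴ + 14x³ + 3x² + 8x + 9) ÷ lead(D) = −12x⁴ ÷ 3x = −4x³. Subtract (−4x³)·D = −12x⁴ − 4x³. Remainder: 18x³ + 3x² + 8x + 9.
Step 3: lead(18x³ + 3x² + 8x + 9) ÷ lead(D) = 18x³ ÷ 3x = 6x². Subtract (6x²)·D = 18x³ + 6x². Remainder: −3x² + 8x + 9.
Step 4: lead(−3x² + 8x + 9) ÷ lead(D) = −3x² ÷ 3x = −x. Subtract (−x)·D = −3x² − x. Remainder: 9x + 9.
Step 5: lead(9x + 9) ÷ lead(D) = 9x ÷ 3x = 3. Subtract (3)·D = 9x + 3. Remainder: 6.

Q = [-7, 0, -4, 6, -1, 3]; R = [6]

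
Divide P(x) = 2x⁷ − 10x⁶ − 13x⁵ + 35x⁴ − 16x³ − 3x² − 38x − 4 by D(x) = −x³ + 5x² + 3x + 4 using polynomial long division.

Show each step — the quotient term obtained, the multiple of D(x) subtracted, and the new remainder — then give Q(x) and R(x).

Step 1: lead(2x⁷ − 10x⁶ − 13x⁵ + 35x⁴ − 16x³ − 3x² − 38x − 4) ÷ lead(D) = 2x⁷ ÷ −x³ = −2x⁴. Subtract (−2x⁴)·D = 2x⁷ − 10x⁶ − 6x⁵ − 8x⁴. Remainder: −7x⁵ + 43x⁴ − 16x³ − 3x² − 38x − 4.
Step 2: lead(−7x⁵ + 43x⁴ − 16x³ − 3x² − 38x − 4) ÷ lead(D) = −7x⁵ ÷ −x³ = 7x². Subtract (7x²)·D = −7x⁵ + 35x⁴ + 21x³ + 28x². Remainder: 8x⁴ − 37x³ − 31x² − 38x − 4.
Step 3: lead(8x⁴ − 37x³ − 31x² − 38x − 4) ÷ lead(D) = 8x⁴ ÷ −x³ = −8x. Subtract (−8x)·D = 8x⁴ − 40x³ − 24x² − 32x. Remainder: 3x³ − 7x² − 6x − 4.
Step 4: lead(3x³ − 7x² − 6x − 4) ÷ lead(D) = 3x³ ÷ −x³ = −3. Subtract (−3)·D = 3x³ − 15x² − 9x − 12. Remainder: 8x² + 3x + 8.

Q(x) = −2x⁴ + 7x² − 8x − 3; R(x) = 8x² + 3x + 8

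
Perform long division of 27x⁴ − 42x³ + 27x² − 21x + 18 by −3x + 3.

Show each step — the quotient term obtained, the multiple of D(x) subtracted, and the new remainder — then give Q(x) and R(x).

Q(x) = −9x³ + 5x² − 4x + 3; R(x) = 9

Step 1: lead(27x⁴ − 42x³ + 27x² − 21x + 18) ÷ lead(D) = 27x⁴ ÷ −3x = −9x³. Subtract (−9x³)·D = 27x⁴ − 27x³. Remainder: −15x³ + 27x² − 21x + 18.
Step 2: lead(−15x³ + 27x² − 21x + 18) ÷ lead(D) = −15x³ ÷ −3x = 5x². Subtract (5x²)·D = −15x³ + 15x². Remainder: 12x² − 21x + 18.
Step 3: lead(12x² − 21x + 18) ÷ lead(D) = 12x² ÷ −3x = −4x. Subtract (−4x)·D = 12x² − 12x. Remainder: −9x + 18.
Step 4: lead(−9x + 18) ÷ lead(D) = −9x ÷ −3x = 3. Subtract (3)·D = −9x + 9. Remainder: 9.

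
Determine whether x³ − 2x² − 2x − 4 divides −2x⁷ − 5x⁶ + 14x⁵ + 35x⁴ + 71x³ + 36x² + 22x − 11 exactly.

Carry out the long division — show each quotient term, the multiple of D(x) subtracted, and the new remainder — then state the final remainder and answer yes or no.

Step 1: lead(−2x⁷ − 5x⁶ + 14x⁵ + 35x⁴ + 71x³ + 36x² + 22x − 11) ÷ lead(D) = −2x⁷ ÷ x³ = −2x⁴. Subtract (−2x⁴)·D = −2x⁷ + 4x⁶ + 4x⁵ + 8x⁴. Remainder: −9x⁶ + 10x⁵ + 27x⁴ + 71x³ + 36x² + 22x − 11.
Step 2: lead(−9x⁶ + 10x⁵ + 27x⁴ + 71x³ + 36x² + 22x − 11) ÷ lead(D) = −9x⁶ ÷ x³ = −9x³. Subtract (−9x³)·D = −9x⁶ + 18x⁵ + 18x⁴ + 36x³. Remainder: −8x⁵ + 9x⁴ + 35x³ + 36x² + 22x − 11.
Step 3: lead(−8x⁵ + 9x⁴ + 35x³ + 36x² + 22x − 11) ÷ lead(D) = −8x⁵ ÷ x³ = −8x². Subtract (−8x²)·D = −8x⁵ + 16x⁴ + 16x³ + 32x². Remainder: −7x⁴ + 19x³ + 4x² + 22x − 11.
Step 4: lead(−7x⁴ + 19x³ + 4x² + 22x − 11) ÷ lead(D) = −7x⁴ ÷ x³ = −7x. Subtract (−7x)·D = −7x⁴ + 14x³ + 14x² + 28x. Remainder: 5x³ − 10x² − 6x − 11.
Step 5: lead(5x³ − 10x² − 6x − 11) ÷ lead(D) = 5x³ ÷ x³ = 5. Subtract (5)·D = 5x³ − 10x² − 10x − 20. Remainder: 4x + 9.

R(x) = 4x + 9, so D(x) is not a factor of P(x). no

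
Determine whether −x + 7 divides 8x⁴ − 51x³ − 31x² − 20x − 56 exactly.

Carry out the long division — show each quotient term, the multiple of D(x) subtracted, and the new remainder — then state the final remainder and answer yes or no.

Step 1: lead(8x⁴ − 51x³ − 31x² − 20x − 56) ÷ lead(D) = 8x⁴ ÷ −x = −8x³. Subtract (−8x³)·D = 8x⁴ − 56x³. Remainder: 5x³ − 31x² − 20x − 56.
Step 2: lead(5x³ − 31x² − 20x − 56) ÷ lead(D) = 5x³ ÷ −x = −5x². Subtract (−5x²)·D = 5x³ − 35x². Remainder: 4x² − 20x − 56.
Step 3: lead(4x² − 20x − 56) ÷ lead(D) = 4x² ÷ −x = −4x. Subtract (−4x)·D = 4x² − 28x. Remainder: 8x − 56.
Step 4: lead(8x − 56) ÷ lead(D) = 8x ÷ −x = −8. Subtract (−8)·D = 8x − 56. Remainder: 0.

R(x) = 0, so D(x) is a factor of P(x). yes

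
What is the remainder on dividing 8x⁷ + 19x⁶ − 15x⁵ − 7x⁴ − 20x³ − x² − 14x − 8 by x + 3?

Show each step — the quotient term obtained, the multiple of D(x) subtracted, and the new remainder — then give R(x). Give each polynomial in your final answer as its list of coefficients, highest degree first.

R = [-2]

Step 1: lead(8x⁷ + 19x⁶ − 15x⁵ − 7x⁴ − 20x³ − x² − 14x − 8) ÷ lead(D) = 8x⁷ ÷ x = 8x⁶. Subtract (8x⁶)·D = 8x⁷ + 24x⁶. Remainder: −5x⁶ − 15x⁵ − 7x⁴ − 20x³ − x² − 14x − 8.
Step 2: lead(−5x⁶ − 15x⁵ − 7x⁴ − 20x³ − x² − 14x − 8) ÷ lead(D) = −5x⁶ ÷ x = −5x⁵. Subtract (−5x⁵)·D = −5x⁶ − 15x⁵. Remainder: −7x⁴ − 20x³ − x² − 14x − 8.
Step 3: lead(−7x⁴ − 20x³ − x² − 14x − 8) ÷ lead(D) = −7x⁴ ÷ x = −7x³. Subtract (−7x³)·D = −7x⁴ − 21x³. Remainder: x³ − x² − 14x − 8.
Step 4: lead(x³ − x² − 14x − 8) ÷ lead(D) = x³ ÷ x = x². Subtract (x²)·D = x³ + 3x². Remainder: −4x² − 14x − 8.
Step 5: lead(−4x² − 14x − 8) ÷ lead(D) = −4x² ÷ x = −4x. Subtract (−4x)·D = −4x² − 12x. Remainder: −2x − 8.
Step 6: lead(−2x − 8) ÷ lead(D) = −2x ÷ x = −2. Subtract (−2)·D = −2x − 6. Remainder: −2.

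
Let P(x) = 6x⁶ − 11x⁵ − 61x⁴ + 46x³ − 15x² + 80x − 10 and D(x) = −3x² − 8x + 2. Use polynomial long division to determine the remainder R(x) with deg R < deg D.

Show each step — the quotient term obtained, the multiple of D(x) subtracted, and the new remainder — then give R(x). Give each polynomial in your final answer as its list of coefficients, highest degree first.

Step 1: lead(6x⁶ − 11x⁵ − 61x⁴ + 46x³ − 15x² + 80x − 10) ÷ lead(D) = 6x⁶ ÷ −3x² = −2x⁴. Subtract (−2x⁴)·D = 6x⁶ + 16x⁵ − 4x⁴. Remainder: −27x⁵ − 57x⁴ + 46x³ − 15x² + 80x − 10.
Step 2: lead(−27x⁵ − 57x⁴ + 46x³ − 15x² + 80x − 10) ÷ lead(D) = −27x⁵ ÷ −3x² = 9x³. Subtract (9x³)·D = −27x⁵ − 72x⁴ + 18x³. Remainder: 15x⁴ + 28x³ − 15x² + 80x − 10.
Step 3: lead(15x⁴ + 28x³ − 15x² + 80x − 10) ÷ lead(D) = 15x⁴ ÷ −3x² = −5x². Subtract (−5x²)·D = 15x⁴ + 40x³ − 10x². Remainder: −12x³ − 5x² + 80x − 10.
Step 4: lead(−12x³ − 5x² + 80x − 10) ÷ lead(D) = −12x³ ÷ −3x² = 4x. Subtract (4x)·D = −12x³ − 32x² + 8x. Remainder: 27x² + 72x − 10.
Step 5: lead(27x² + 72x − 10) ÷ lead(D) = 27x² ÷ −3x² = −9. Subtract (−9)·D = 27x² + 72x − 18. Remainder: 8.

R = [8]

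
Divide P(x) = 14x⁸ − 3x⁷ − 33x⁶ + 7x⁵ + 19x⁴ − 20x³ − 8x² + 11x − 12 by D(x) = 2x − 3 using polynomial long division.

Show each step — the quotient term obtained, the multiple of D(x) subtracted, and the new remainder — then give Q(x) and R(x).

Q(x) = 7x⁷ + 9x⁶ − 3x⁵ − x⁴ + 8x³ + 2x² − x + 4; R(x) = 0

Step 1: lead(14x⁸ − 3x⁷ − 33x⁶ + 7x⁵ + 19x⁴ − 20x³ − 8x² + 11x − 12) ÷ lead(D) = 14x⁸ ÷ 2x = 7x⁷. Subtract (7x⁷)·D = 14x⁸ − 21x⁷. Remainder: 18x⁷ − 33x⁶ + 7x⁵ + 19x⁴ − 20x³ − 8x² + 11x − 12.
Step 2: lead(18x⁷ − 33x⁶ + 7x⁵ + 19x⁴ − 20x³ − 8x² + 11x − 12) ÷ lead(D) = 18x⁷ ÷ 2x = 9x⁶. Subtract (9x⁶)·D = 18x⁷ − 27x⁶. Remainder: −6x⁶ + 7x⁵ + 19x⁴ − 20x³ − 8x² + 11x − 12.
Step 3: lead(−6x⁶ + 7x⁵ + 19x⁴ − 20x³ − 8x² + 11x − 12) ÷ lead(D) = −6x⁶ ÷ 2x = −3x⁵. Subtract (−3x⁵)·D = −6x⁶ + 9x⁵. Remainder: −2x⁵ + 19x⁴ − 20x³ − 8x² + 11x − 12.
Step 4: lead(−2x⁵ + 19x⁴ − 20x³ − 8x² + 11x − 12) ÷ lead(D) = −2x⁵ ÷ 2x = −x⁴. Subtract (−x⁴)·D = −2x⁵ + 3x⁴. Remainder: 16x⁴ − 20x³ − 8x² + 11x − 12.
Step 5: lead(16x⁴ − 20x³ − 8x² + 11x − 12) ÷ lead(D) = 16x⁴ ÷ 2x = 8x³. Subtract (8x³)·D = 16x⁴ − 24x³. Remainder: 4x³ − 8x² + 11x − 12.
Step 6: lead(4x³ − 8x² + 11x − 12) ÷ lead(D) = 4x³ ÷ 2x = 2x². Subtract (2x²)·D = 4x³ − 6x². Remainder: −2x² + 11x − 12.
Step 7: lead(−2x² + 11x − 12) ÷ lead(D) = −2x² ÷ 2x = −x. Subtract (−x)·D = −2x² + 3x. Remainder: 8x − 12.
Step 8: lead(8x − 12) ÷ lead(D) = 8x ÷ 2x = 4. Subtract (4)·D = 8x − 12. Remainder: 0.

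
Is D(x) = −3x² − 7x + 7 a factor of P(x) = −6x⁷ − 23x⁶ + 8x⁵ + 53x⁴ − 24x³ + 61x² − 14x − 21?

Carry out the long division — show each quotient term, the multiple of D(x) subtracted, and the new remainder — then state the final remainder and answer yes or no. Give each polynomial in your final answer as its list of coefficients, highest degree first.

R = [7], so D(x) is not a factor of P(x). no

Step 1: lead(−6x⁷ − 23x⁶ + 8x⁵ + 53x⁴ − 24x³ + 61x² − 14x − 21) ÷ lead(D) = −6x⁷ ÷ −3x² = 2x⁵. Subtract (2x⁵)·D = −6x⁷ − 14x⁶ + 14x⁵. Remainder: −9x⁶ − 6x⁵ + 53x⁴ − 24x³ + 61x² − 14x − 21.
Step 2: lead(−9x⁶ − 6x⁵ + 53x⁴ − 24x³ + 61x² − 14x − 21) ÷ lead(D) = −9x⁶ ÷ −3x² = 3x⁴. Subtract (3x⁴)·D = −9x⁶ − 21x⁵ + 21x⁴. Remainder: 15x⁵ + 32x⁴ − 24x³ + 61x² − 14x − 21.
Step 3: lead(15x⁵ + 32x⁴ − 24x³ + 61x² − 14x − 21) ÷ lead(D) = 15x⁵ ÷ −3x² = −5x³. Subtract (−5x³)·D = 15x⁵ + 35x⁴ − 35x³. Remainder: −3x⁴ + 11x³ + 61x² − 14x − 21.
Step 4: lead(−3x⁴ + 11x³ + 61x² − 14x − 21) ÷ lead(D) = −3x⁴ ÷ −3x² = x². Subtract (x²)·D = −3x⁴ − 7x³ + 7x². Remainder: 18x³ + 54x² − 14x − 21.
Step 5: lead(18x³ + 54x² − 14x − 21) ÷ lead(D) = 18x³ ÷ −3x² = −6x. Subtract (−6x)·D = 18x³ + 42x² − 42x. Remainder: 12x² + 28x − 21.
Step 6: lead(12x² + 28x − 21) ÷ lead(D) = 12x² ÷ −3x² = −4. Subtract (−4)·D = 12x² + 28x − 28. Remainder: 7.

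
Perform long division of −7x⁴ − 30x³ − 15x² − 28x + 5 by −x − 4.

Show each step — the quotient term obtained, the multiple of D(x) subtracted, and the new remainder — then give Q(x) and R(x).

Step 1: lead(−7x⁴ − 30x³ − 15x² − 28x + 5) ÷ lead(D) = −7x⁴ ÷ −x = 7x³. Subtract (7x³)·D = −7x⁴ − 28x³. Remainder: −2x³ − 15x² − 28x + 5.
Step 2: lead(−2x³ − 15x² − 28x + 5) ÷ lead(D) = −2x³ ÷ −x = 2x². Subtract (2x²)·D = −2x³ − 8x². Remainder: −7x² − 28x + 5.
Step 3: lead(−7x² − 28x + 5) ÷ lead(D) = −7x² ÷ −x = 7x. Subtract (7x)·D = −7x² − 28x. Remainder: 5.

Q(x) = 7x³ + 2x² + 7x; R(x) = 5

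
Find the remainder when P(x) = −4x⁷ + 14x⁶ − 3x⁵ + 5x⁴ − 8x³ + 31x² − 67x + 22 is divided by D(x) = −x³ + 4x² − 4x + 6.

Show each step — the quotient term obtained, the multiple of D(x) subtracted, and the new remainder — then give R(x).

Step 1: lead(−4x⁷ + 14x⁶ − 3x⁵ + 5x⁴ − 8x³ + 31x² − 67x + 22) ÷ lead(D) = −4x⁷ ÷ −x³ = 4x⁴. Subtract (4x⁴)·D = −4x⁷ + 16x⁶ − 16x⁵ + 24x⁴. Remainder: −2x⁶ + 13x⁵ − 19x⁴ − 8x³ + 31x² − 67x + 22.
Step 2: lead(−2x⁶ + 13x⁵ − 19x⁴ − 8x³ + 31x² − 67x + 22) ÷ lead(D) = −2x⁶ ÷ −x³ = 2x³. Subtract (2x³)·D = −2x⁶ + 8x⁵ − 8x⁴ + 12x³. Remainder: 5x⁵ − 11x⁴ − 20x³ + 31x² − 67x + 22.
Step 3: lead(5x⁵ − 11x⁴ − 20x³ + 31x² − 67x + 22) ÷ lead(D) = 5x⁵ ÷ −x³ = −5x². Subtract (−5x²)·D = 5x⁵ − 20x⁴ + 20x³ − 30x². Remainder: 9x⁴ − 40x³ + 61x² − 67x + 22.
Step 4: lead(9x⁴ − 40x³ + 61x² − 67x + 22) ÷ lead(D) = 9x⁴ ÷ −x³ = −9x. Subtract (−9x)·D = 9x⁴ − 36x³ + 36x² − 54x. Remainder: −4x³ + 25x² − 13x + 22.
Step 5: lead(−4x³ + 25x² − 13x + 22) ÷ lead(D) = −4x³ ÷ −x³ = 4. Subtract (4)·D = −4x³ + 16x² − 16x + 24. Remainder: 9x² + 3x − 2.

R(x) = 9x² + 3x − 2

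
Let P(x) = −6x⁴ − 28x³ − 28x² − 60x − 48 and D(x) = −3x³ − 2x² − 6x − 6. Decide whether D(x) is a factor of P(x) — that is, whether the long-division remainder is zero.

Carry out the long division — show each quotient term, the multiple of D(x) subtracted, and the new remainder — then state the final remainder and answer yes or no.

Step 1: lead(−6x⁴ − 28x³ − 28x² − 60x − 48) ÷ lead(D) = −6x⁴ ÷ −3x³ = 2x. Subtract (2x)·D = −6x⁴ − 4x³ − 12x² − 12x. Remainder: −24x³ − 16x² − 48x − 48.
Step 2: lead(−24x³ − 16x² − 48x − 48) ÷ lead(D) = −24x³ ÷ −3x³ = 8. Subtract (8)·D = −24x³ − 16x² − 48x − 48. Remainder: 0.

R(x) = 0, so D(x) is a factor of P(x). yes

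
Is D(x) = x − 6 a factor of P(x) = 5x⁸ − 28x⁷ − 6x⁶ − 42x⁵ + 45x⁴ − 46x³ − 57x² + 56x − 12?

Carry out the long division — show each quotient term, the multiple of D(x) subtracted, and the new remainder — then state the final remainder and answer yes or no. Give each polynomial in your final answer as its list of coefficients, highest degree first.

Step 1: lead(5x⁸ − 28x⁷ − 6x⁶ − 42x⁵ + 45x⁴ − 46x³ − 57x² + 56x − 12) ÷ lead(D) = 5x⁸ ÷ x = 5x⁷. Subtract (5x⁷)·D = 5x⁸ − 30x⁷. Remainder: 2x⁷ − 6x⁶ − 42x⁵ + 45x⁴ − 46x³ − 57x² + 56x − 12.
Step 2: lead(2x⁷ − 6x⁶ − 42x⁵ + 45x⁴ − 46x³ − 57x² + 56x − 12) ÷ lead(D) = 2x⁷ ÷ x = 2x⁶. Subtract (2x⁶)·D = 2x⁷ − 12x⁶. Remainder: 6x⁶ − 42x⁵ + 45x⁴ − 46x³ − 57x² + 56x − 12.
Step 3: lead(6x⁶ − 42x⁵ + 45x⁴ − 46x³ − 57x² + 56x − 12) ÷ lead(D) = 6x⁶ ÷ x = 6x⁵. Subtract (6x⁵)·D = 6x⁶ − 36x⁵. Remainder: −6x⁵ + 45x⁴ − 46x³ − 57x² + 56x − 12.
Step 4: lead(−6x⁵ + 45x⁴ − 46x³ − 57x² + 56x − 12) ÷ lead(D) = −6x⁵ ÷ x = −6x⁴. Subtract (−6x⁴)·D = −6x⁵ + 36x⁴. Remainder: 9x⁴ − 46x³ − 57x² + 56x − 12.
Step 5: lead(9x⁴ − 46x³ − 57x² + 56x − 12) ÷ lead(D) = 9x⁴ ÷ x = 9x³. Subtract (9x³)·D = 9x⁴ − 54x³. Remainder: 8x³ − 57x² + 56x − 12.
Step 6: lead(8x³ − 57x² + 56x − 12) ÷ lead(D) = 8x³ ÷ x = 8x². Subtract (8x²)·D = 8x³ − 48x². Remainder: −9x² + 56x − 12.
Step 7: lead(−9x² + 56x − 12) ÷ lead(D) = −9x² ÷ x = −9x. Subtract (−9x)·D = −9x² + 54x. Remainder: 2x − 12.
Step 8: lead(2x − 12) ÷ lead(D) = 2x ÷ x = 2. Subtract (2)·D = 2x − 12. Remainder: 0.

R = [0], so D(x) is a factor of P(x). yes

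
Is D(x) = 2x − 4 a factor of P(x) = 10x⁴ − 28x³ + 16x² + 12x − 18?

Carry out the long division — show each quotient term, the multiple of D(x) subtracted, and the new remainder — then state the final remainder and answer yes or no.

R(x) = 6, so D(x) is not a factor of P(x). no

Step 1: lead(10x⁴ − 28x³ + 16x² + 12x − 18) ÷ lead(D) = 10x⁴ ÷ 2x = 5x³. Subtract (5x³)·D = 10x⁴ − 20x³. Remainder: −8x³ + 16x² + 12x − 18.
Step 2: lead(−8x³ + 16x² + 12x − 18) ÷ lead(D) = −8x³ ÷ 2x = −4x². Subtract (−4x²)·D = −8x³ + 16x². Remainder: 12x − 18.
Step 3: lead(12x − 18) ÷ lead(D) = 12x ÷ 2x = 6. Subtract (6)·D = 12x − 24. Remainder: 6.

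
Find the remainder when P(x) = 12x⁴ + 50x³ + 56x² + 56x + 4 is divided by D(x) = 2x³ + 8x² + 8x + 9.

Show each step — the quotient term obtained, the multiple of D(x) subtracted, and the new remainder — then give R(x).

Step 1: lead(12x⁴ + 50x³ + 56x² + 56x + 4) ÷ lead(D) = 12x⁴ ÷ 2x³ = 6x. Subtract (6x)·D = 12x⁴ + 48x³ + 48x² + 54x. Remainder: 2x³ + 8x² + 2x + 4.
Step 2: lead(2x³ + 8x² + 2x + 4) ÷ lead(D) = 2x³ ÷ 2x³ = 1. Subtract (1)·D = 2x³ + 8x² + 8x + 9. Remainder: −6x − 5.

R(x) = −6x − 5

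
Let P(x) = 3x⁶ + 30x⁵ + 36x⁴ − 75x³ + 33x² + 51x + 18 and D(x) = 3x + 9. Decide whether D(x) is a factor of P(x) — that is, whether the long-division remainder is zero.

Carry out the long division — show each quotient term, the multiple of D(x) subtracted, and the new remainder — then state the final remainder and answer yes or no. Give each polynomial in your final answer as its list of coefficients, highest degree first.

R = [0], so D(x) is a factor of P(x). yes

Step 1: lead(3x⁶ + 30x⁵ + 36x⁴ − 75x³ + 33x² + 51x + 18) ÷ lead(D) = 3x⁶ ÷ 3x = x⁵. Subtract (x⁵)·D = 3x⁶ + 9x⁵. Remainder: 21x⁵ + 36x⁴ − 75x³ + 33x² + 51x + 18.
Step 2: lead(21x⁵ + 36x⁴ − 75x³ + 33x² + 51x + 18) ÷ lead(D) = 21x⁵ ÷ 3x = 7x⁴. Subtract (7x⁴)·D = 21x⁵ + 63x⁴. Remainder: −27x⁴ − 75x³ + 33x² + 51x + 18.
Step 3: lead(−27x⁴ − 75x³ + 33x² + 51x + 18) ÷ lead(D) = −27x⁴ ÷ 3x = −9x³. Subtract (−9x³)·D = −27x⁴ − 81x³. Remainder: 6x³ + 33x² + 51x + 18.
Step 4: lead(6x³ + 33x² + 51x + 18) ÷ lead(D) = 6x³ ÷ 3x = 2x². Subtract (2x²)·D = 6x³ + 18x². Remainder: 15x² + 51x + 18.
Step 5: lead(15x² + 51x + 18) ÷ lead(D) = 15x² ÷ 3x = 5x. Subtract (5x)·D = 15x² + 45x. Remainder: 6x + 18.
Step 6: lead(6x + 18) ÷ lead(D) = 6x ÷ 3x = 2. Subtract (2)·D = 6x + 18. Remainder: 0.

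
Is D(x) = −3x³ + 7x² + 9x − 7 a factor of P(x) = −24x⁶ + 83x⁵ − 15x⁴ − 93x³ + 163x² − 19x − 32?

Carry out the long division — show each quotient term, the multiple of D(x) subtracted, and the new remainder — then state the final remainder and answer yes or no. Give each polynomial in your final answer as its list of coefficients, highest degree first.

Step 1: lead(−24x⁶ + 83x⁵ − 15x⁴ − 93x³ + 163x² − 19x − 32) ÷ lead(D) = −24x⁶ ÷ −3x³ = 8x³. Subtract (8x³)·D = −24x⁶ + 56x⁵ + 72x⁴ − 56x³. Remainder: 27x⁵ − 87x⁴ − 37x³ + 163x² − 19x − 32.
Step 2: lead(27x⁵ − 87x⁴ − 37x³ + 163x² − 19x − 32) ÷ lead(D) = 27x⁵ ÷ −3x³ = −9x². Subtract (−9x²)·D = 27x⁵ − 63x⁴ − 81x³ + 63x². Remainder: −24x⁴ + 44x³ + 100x² − 19x − 32.
Step 3: lead(−24x⁴ + 44x³ + 100x² − 19x − 32) ÷ lead(D) = −24x⁴ ÷ −3x³ = 8x. Subtract (8x)·D = −24x⁴ + 56x³ + 72x² − 56x. Remainder: −12x³ + 28x² + 37x − 32.
Step 4: lead(−12x³ + 28x² + 37x − 32) ÷ lead(D) = −12x³ ÷ −3x³ = 4. Subtract (4)·D = −12x³ + 28x² + 36x − 28. Remainder: x − 4.

R = [1, -4], so D(x) is not a factor of P(x). no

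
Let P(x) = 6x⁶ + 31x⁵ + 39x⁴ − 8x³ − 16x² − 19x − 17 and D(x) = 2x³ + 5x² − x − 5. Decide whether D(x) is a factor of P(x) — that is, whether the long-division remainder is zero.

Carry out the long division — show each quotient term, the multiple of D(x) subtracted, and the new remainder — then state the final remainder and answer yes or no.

Step 1: lead(6x⁶ + 31x⁵ + 39x⁴ − 8x³ − 16x² − 19x − 17) ÷ lead(D) = 6x⁶ ÷ 2x³ = 3x³. Subtract (3x³)·D = 6x⁶ + 15x⁵ − 3x⁴ − 15x³. Remainder: 16x⁵ + 42x⁴ + 7x³ − 16x² − 19x − 17.
Step 2: lead(16x⁵ + 42x⁴ + 7x³ − 16x² − 19x − 17) ÷ lead(D) = 16x⁵ ÷ 2x³ = 8x². Subtract (8x²)·D = 16x⁵ + 40x⁴ − 8x³ − 40x². Remainder: 2x⁴ + 15x³ + 24x² − 19x − 17.
Step 3: lead(2x⁴ + 15x³ + 24x² − 19x − 17) ÷ lead(D) = 2x⁴ ÷ 2x³ = x. Subtract (x)·D = 2x⁴ + 5x³ − x² − 5x. Remainder: 10x³ + 25x² − 14x − 17.
Step 4: lead(10x³ + 25x² − 14x − 17) ÷ lead(D) = 10x³ ÷ 2x³ = 5. Subtract (5)·D = 10x³ + 25x² − 5x − 25. Remainder: −9x + 8.

R(x) = −9x + 8, so D(x) is not a factor of P(x). no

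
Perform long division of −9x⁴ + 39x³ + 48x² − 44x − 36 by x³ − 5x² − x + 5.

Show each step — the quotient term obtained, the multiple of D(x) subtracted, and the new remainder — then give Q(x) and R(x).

Step 1: lead(−9x⁴ + 39x³ + 48x² − 44x − 36) ÷ lead(D) = −9x⁴ ÷ x³ = −9x. Subtract (−9x)·D = −9x⁴ + 45x³ + 9x² − 45x. Remainder: −6x³ + 39x² + x − 36.
Step 2: lead(−6x³ + 39x² + x − 36) ÷ lead(D) = −6x³ ÷ x³ = −6. Subtract (−6)·D = −6x³ + 30x² + 6x − 30. Remainder: 9x² − 5x − 6.

Q(x) = −9x − 6; R(x) = 9x² − 5x − 6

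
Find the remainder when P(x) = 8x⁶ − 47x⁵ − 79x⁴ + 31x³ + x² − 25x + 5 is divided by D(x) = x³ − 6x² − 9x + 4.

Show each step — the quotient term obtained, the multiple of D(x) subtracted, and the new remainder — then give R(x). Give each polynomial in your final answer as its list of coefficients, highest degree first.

R = [-3, -3]

Step 1: lead(8x⁶ − 47x⁵ − 79x⁴ + 31x³ + x² − 25x + 5) ÷ lead(D) = 8x⁶ ÷ x³ = 8x³. Subtract (8x³)·D = 8x⁶ − 48x⁵ − 72x⁴ + 32x³. Remainder: x⁵ − 7x⁴ − x³ + x² − 25x + 5.
Step 2: lead(x⁵ − 7x⁴ − x³ + x² − 25x + 5) ÷ lead(D) = x⁵ ÷ x³ = x². Subtract (x²)·D = x⁵ − 6x⁴ − 9x³ + 4x². Remainder: −x⁴ + 8x³ − 3x² − 25x + 5.
Step 3: lead(−x⁴ + 8x³ − 3x² − 25x + 5) ÷ lead(D) = −x⁴ ÷ x³ = −x. Subtract (−x)·D = −x⁴ + 6x³ + 9x² − 4x. Remainder: 2x³ − 12x² − 21x + 5.
Step 4: lead(2x³ − 12x² − 21x + 5) ÷ lead(D) = 2x³ ÷ x³ = 2. Subtract (2)·D = 2x³ − 12x² − 18x + 8. Remainder: −3x − 3.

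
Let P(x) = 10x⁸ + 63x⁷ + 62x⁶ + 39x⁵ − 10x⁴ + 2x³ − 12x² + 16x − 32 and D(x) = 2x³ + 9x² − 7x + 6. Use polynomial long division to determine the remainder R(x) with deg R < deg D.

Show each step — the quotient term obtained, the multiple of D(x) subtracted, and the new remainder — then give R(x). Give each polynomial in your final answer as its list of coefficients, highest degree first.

R = [5, 5, -2]

Step 1: lead(10x⁸ + 63x⁷ + 62x⁶ + 39x⁵ − 10x⁴ + 2x³ − 12x² + 16x − 32) ÷ lead(D) = 10x⁸ ÷ 2x³ = 5x⁵. Subtract (5x⁵)·D = 10x⁸ + 45x⁷ − 35x⁶ + 30x⁵. Remainder: 18x⁷ + 97x⁶ + 9x⁵ − 10x⁴ + 2x³ − 12x² + 16x − 32.
Step 2: lead(18x⁷ + 97x⁶ + 9x⁵ − 10x⁴ + 2x³ − 12x² + 16x − 32) ÷ lead(D) = 18x⁷ ÷ 2x³ = 9x⁴. Subtract (9x⁴)·D = 18x⁷ + 81x⁶ − 63x⁵ + 54x⁴. Remainder: 16x⁶ + 72x⁵ − 64x⁴ + 2x³ − 12x² + 16x − 32.
Step 3: lead(16x⁶ + 72x⁵ − 64x⁴ + 2x³ − 12x² + 16x − 32) ÷ lead(D) = 16x⁶ ÷ 2x³ = 8x³. Subtract (8x³)·D = 16x⁶ + 72x⁵ − 56x⁴ + 48x³. Remainder: −8x⁴ − 46x³ − 12x² + 16x − 32.
Step 4: lead(−8x⁴ − 46x³ − 12x² + 16x − 32) ÷ lead(D) = −8x⁴ ÷ 2x³ = −4x. Subtract (−4x)·D = −8x⁴ − 36x³ + 28x² − 24x. Remainder: −10x³ − 40x² + 40x − 32.
Step 5: lead(−10x³ − 40x² + 40x − 32) ÷ lead(D) = −10x³ ÷ 2x³ = −5. Subtract (−5)·D = −10x³ − 45x² + 35x − 30. Remainder: 5x² + 5x − 2.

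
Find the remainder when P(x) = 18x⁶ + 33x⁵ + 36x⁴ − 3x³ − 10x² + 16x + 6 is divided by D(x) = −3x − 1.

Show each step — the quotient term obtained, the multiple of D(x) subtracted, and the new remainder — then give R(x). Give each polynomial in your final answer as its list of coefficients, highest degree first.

R = [0]

Step 1: lead(18x⁶ + 33x⁵ + 36x⁴ − 3x³ − 10x² + 16x + 6) ÷ lead(D) = 18x⁶ ÷ −3x = −6x⁵. Subtract (−6x⁵)·D = 18x⁶ + 6x⁵. Remainder: 27x⁵ + 36x⁴ − 3x³ − 10x² + 16x + 6.
Step 2: lead(27x⁵ + 36x⁴ − 3x³ − 10x² + 16x + 6) ÷ lead(D) = 27x⁵ ÷ −3x = −9x⁴. Subtract (−9x⁴)·D = 27x⁵ + 9x⁴. Remainder: 27x⁴ − 3x³ − 10x² + 16x + 6.
Step 3: lead(27x⁴ − 3x³ − 10x² + 16x + 6) ÷ lead(D) = 27x⁴ ÷ −3x = −9x³. Subtract (−9x³)·D = 27x⁴ + 9x³. Remainder: −12x³ − 10x² + 16x + 6.
Step 4: lead(−12x³ − 10x² + 16x + 6) ÷ lead(D) = −12x³ ÷ −3x = 4x². Subtract (4x²)·D = −12x³ − 4x². Remainder: −6x² + 16x + 6.
Step 5: lead(−6x² + 16x + 6) ÷ lead(D) = −6x² ÷ −3x = 2x. Subtract (2x)·D = −6x² − 2x. Remainder: 18x + 6.
Step 6: lead(18x + 6) ÷ lead(D) = 18x ÷ −3x = −6. Subtract (−6)·D = 18x + 6. Remainder: 0.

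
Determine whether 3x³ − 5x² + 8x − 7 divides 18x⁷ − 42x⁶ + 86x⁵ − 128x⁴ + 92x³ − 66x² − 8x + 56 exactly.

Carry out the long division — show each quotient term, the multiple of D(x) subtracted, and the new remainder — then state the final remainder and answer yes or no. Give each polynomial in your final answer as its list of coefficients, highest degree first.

R = [0], so D(x) is a factor of P(x). yes

Step 1: lead(18x⁷ − 42x⁶ + 86x⁵ − 128x⁴ + 92x³ − 66x² − 8x + 56) ÷ lead(D) = 18x⁷ ÷ 3x³ = 6x⁴. Subtract (6x⁴)·D = 18x⁷ − 30x⁶ + 48x⁵ − 42x⁴. Remainder: −12x⁶ + 38x⁵ − 86x⁴ + 92x³ − 66x² − 8x + 56.
Step 2: lead(−12x⁶ + 38x⁵ − 86x⁴ + 92x³ − 66x² − 8x + 56) ÷ lead(D) = −12x⁶ ÷ 3x³ = −4x³. Subtract (−4x³)·D = −12x⁶ + 20x⁵ − 32x⁴ + 28x³. Remainder: 18x⁵ − 54x⁴ + 64x³ − 66x² − 8x + 56.
Step 3: lead(18x⁵ − 54x⁴ + 64x³ − 66x² − 8x + 56) ÷ lead(D) = 18x⁵ ÷ 3x³ = 6x². Subtract (6x²)·D = 18x⁵ − 30x⁴ + 48x³ − 42x². Remainder: −24x⁴ + 16x³ − 24x² − 8x + 56.
Step 4: lead(−24x⁴ + 16x³ − 24x² − 8x + 56) ÷ lead(D) = −24x⁴ ÷ 3x³ = −8x. Subtract (−8x)·D = −24x⁴ + 40x³ − 64x² + 56x. Remainder: −24x³ + 40x² − 64x + 56.
Step 5: lead(−24x³ + 40x² − 64x + 56) ÷ lead(D) = −24x³ ÷ 3x³ = −8. Subtract (−8)·D = −24x³ + 40x² − 64x + 56. Remainder: 0.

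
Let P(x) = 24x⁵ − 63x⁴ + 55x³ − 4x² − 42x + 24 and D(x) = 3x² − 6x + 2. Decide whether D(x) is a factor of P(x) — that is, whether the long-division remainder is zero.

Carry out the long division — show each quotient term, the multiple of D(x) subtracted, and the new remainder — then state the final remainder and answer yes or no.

R(x) = 8, so D(x) is not a factor of P(x). no

Step 1: lead(24x⁵ − 63x⁴ + 55x³ − 4x² − 42x + 24) ÷ lead(D) = 24x⁵ ÷ 3x² = 8x³. Subtract (8x³)·D = 24x⁵ − 48x⁴ + 16x³. Remainder: −15x⁴ + 39x³ − 4x² − 42x + 24.
Step 2: lead(−15x⁴ + 39x³ − 4x² − 42x + 24) ÷ lead(D) = −15x⁴ ÷ 3x² = −5x². Subtract (−5x²)·D = −15x⁴ + 30x³ − 10x². Remainder: 9x³ + 6x² − 42x + 24.
Step 3: lead(9x³ + 6x² − 42x + 24) ÷ lead(D) = 9x³ ÷ 3x² = 3x. Subtract (3x)·D = 9x³ − 18x² + 6x. Remainder: 24x² − 48x + 24.
Step 4: lead(24x² − 48x + 24) ÷ lead(D) = 24x² ÷ 3x² = 8. Subtract (8)·D = 24x² − 48x + 16. Remainder: 8.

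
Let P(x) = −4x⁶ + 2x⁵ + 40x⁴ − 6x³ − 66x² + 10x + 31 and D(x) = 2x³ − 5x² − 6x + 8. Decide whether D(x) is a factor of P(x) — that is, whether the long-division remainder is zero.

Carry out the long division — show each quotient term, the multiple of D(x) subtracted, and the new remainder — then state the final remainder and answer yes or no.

R(x) = 5x² − 4x + 7, so D(x) is not a factor of P(x). no

Step 1: lead(−4x⁶ + 2x⁵ + 40x⁴ − 6x³ − 66x² + 10x + 31) ÷ lead(D) = −4x⁶ ÷ 2x³ = −2x³. Subtract (−2x³)·D = −4x⁶ + 10x⁵ + 12x⁴ − 16x³. Remainder: −8x⁵ + 28x⁴ + 10x³ − 66x² + 10x + 31.
Step 2: lead(−8x⁵ + 28x⁴ + 10x³ − 66x² + 10x + 31) ÷ lead(D) = −8x⁵ ÷ 2x³ = −4x². Subtract (−4x²)·D = −8x⁵ + 20x⁴ + 24x³ − 32x². Remainder: 8x⁴ − 14x³ − 34x² + 10x + 31.
Step 3: lead(8x⁴ − 14x³ − 34x² + 10x + 31) ÷ lead(D) = 8x⁴ ÷ 2x³ = 4x. Subtract (4x)·D = 8x⁴ − 20x³ − 24x² + 32x. Remainder: 6x³ − 10x² − 22x + 31.
Step 4: lead(6x³ − 10x² − 22x + 31) ÷ lead(D) = 6x³ ÷ 2x³ = 3. Subtract (3)·D = 6x³ − 15x² − 18x + 24. Remainder: 5x² − 4x + 7.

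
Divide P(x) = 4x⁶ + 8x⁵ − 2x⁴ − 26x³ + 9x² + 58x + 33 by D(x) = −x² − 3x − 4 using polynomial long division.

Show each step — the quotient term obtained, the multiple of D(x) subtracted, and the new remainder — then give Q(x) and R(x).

Step 1: lead(4x⁶ + 8x⁵ − 2x⁴ − 26x³ + 9x² + 58x + 33) ÷ lead(D) = 4x⁶ ÷ −x² = −4x⁴. Subtract (−4x⁴)·D = 4x⁶ + 12x⁵ + 16x⁴. Remainder: −4x⁵ − 18x⁴ − 26x³ + 9x² + 58x + 33.
Step 2: lead(−4x⁵ − 18x⁴ − 26x³ + 9x² + 58x + 33) ÷ lead(D) = −4x⁵ ÷ −x² = 4x³. Subtract (4x³)·D = −4x⁵ − 12x⁴ − 16x³. Remainder: −6x⁴ − 10x³ + 9x² + 58x + 33.
Step 3: lead(−6x⁴ − 10x³ + 9x² + 58x + 33) ÷ lead(D) = −6x⁴ ÷ −x² = 6x². Subtract (6x²)·D = −6x⁴ − 18x³ − 24x². Remainder: 8x³ + 33x² + 58x + 33.
Step 4: lead(8x³ + 33x² + 58x + 33) ÷ lead(D) = 8x³ ÷ −x² = −8x. Subtract (−8x)·D = 8x³ + 24x² + 32x. Remainder: 9x² + 26x + 33.
Step 5: lead(9x² + 26x + 33) ÷ lead(D) = 9x² ÷ −x² = −9. Subtract (−9)·D = 9x² + 27x + 36. Remainder: −x − 3.

Q(x) = −4x⁴ + 4x³ + 6x² − 8x − 9; R(x) = −x − 3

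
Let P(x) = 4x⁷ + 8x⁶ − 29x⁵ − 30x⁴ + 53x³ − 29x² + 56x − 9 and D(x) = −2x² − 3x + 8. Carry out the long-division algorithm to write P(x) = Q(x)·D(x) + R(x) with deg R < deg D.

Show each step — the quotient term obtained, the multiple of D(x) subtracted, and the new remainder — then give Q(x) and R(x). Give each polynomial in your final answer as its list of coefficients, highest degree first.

Step 1: lead(4x⁷ + 8x⁶ − 29x⁵ − 30x⁴ + 53x³ − 29x² + 56x − 9) ÷ lead(D) = 4x⁷ ÷ −2x² = −2x⁵. Subtract (−2x⁵)·D = 4x⁷ + 6x⁶ − 16x⁵. Remainder: 2x⁶ − 13x⁵ − 30x⁴ + 53x³ − 29x² + 56x − 9.
Step 2: lead(2x⁶ − 13x⁵ − 30x⁴ + 53x³ − 29x² + 56x − 9) ÷ lead(D) = 2x⁶ ÷ −2x² = −x⁴. Subtract (−x⁴)·D = 2x⁶ + 3x⁵ − 8x⁴. Remainder: −16x⁵ − 22x⁴ + 53x³ − 29x² + 56x − 9.
Step 3: lead(−16x⁵ − 22x⁴ + 53x³ − 29x² + 56x − 9) ÷ lead(D) = −16x⁵ ÷ −2x² = 8x³. Subtract (8x³)·D = −16x⁵ − 24x⁴ + 64x³. Remainder: 2x⁴ − 11x³ − 29x² + 56x − 9.
Step 4: lead(2x⁴ − 11x³ − 29x² + 56x − 9) ÷ lead(D) = 2x⁴ ÷ −2x² = −x². Subtract (−x²)·D = 2x⁴ + 3x³ − 8x². Remainder: −14x³ − 21x² + 56x − 9.
Step 5: lead(−14x³ − 21x² + 56x − 9) ÷ lead(D) = −14x³ ÷ −2x² = 7x. Subtract (7x)·D = −14x³ − 21x² + 56x. Remainder: −9.

Q = [-2, -1, 8, -1, 7, 0]; R = [-9]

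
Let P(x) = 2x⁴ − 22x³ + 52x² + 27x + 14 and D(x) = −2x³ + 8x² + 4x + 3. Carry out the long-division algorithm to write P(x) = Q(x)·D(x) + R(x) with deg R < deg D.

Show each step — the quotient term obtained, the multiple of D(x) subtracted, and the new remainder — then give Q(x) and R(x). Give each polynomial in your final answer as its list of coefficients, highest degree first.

Q = [-1, 7]; R = [2, -7]

Step 1: lead(2x⁴ − 22x³ + 52x² + 27x + 14) ÷ lead(D) = 2x⁴ ÷ −2x³ = −x. Subtract (−x)·D = 2x⁴ − 8x³ − 4x² − 3x. Remainder: −14x³ + 56x² + 30x + 14.
Step 2: lead(−14x³ + 56x² + 30x + 14) ÷ lead(D) = −14x³ ÷ −2x³ = 7. Subtract (7)·D = −14x³ + 56x² + 28x + 21. Remainder: 2x − 7.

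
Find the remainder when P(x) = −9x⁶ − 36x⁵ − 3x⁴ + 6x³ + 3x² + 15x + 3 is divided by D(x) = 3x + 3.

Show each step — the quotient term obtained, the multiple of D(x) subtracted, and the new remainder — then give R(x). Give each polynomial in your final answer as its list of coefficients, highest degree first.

Step 1: lead(−9x⁶ − 36x⁵ − 3x⁴ + 6x³ + 3x² + 15x + 3) ÷ lead(D) = −9x⁶ ÷ 3x = −3x⁵. Subtract (−3x⁵)·D = −9x⁶ − 9x⁵. Remainder: −27x⁵ − 3x⁴ + 6x³ + 3x² + 15x + 3.
Step 2: lead(−27x⁵ − 3x⁴ + 6x³ + 3x² + 15x + 3) ÷ lead(D) = −27x⁵ ÷ 3x = −9x⁴. Subtract (−9x⁴)·D = −27x⁵ − 27x⁴. Remainder: 24x⁴ + 6x³ + 3x² + 15x + 3.
Step 3: lead(24x⁴ + 6x³ + 3x² + 15x + 3) ÷ lead(D) = 24x⁴ ÷ 3x = 8x³. Subtract (8x³)·D = 24x⁴ + 24x³. Remainder: −18x³ + 3x² + 15x + 3.
Step 4: lead(−18x³ + 3x² + 15x + 3) ÷ lead(D) = −18x³ ÷ 3x = −6x². Subtract (−6x²)·D = −18x³ − 18x². Remainder: 21x² + 15x + 3.
Step 5: lead(21x² + 15x + 3) ÷ lead(D) = 21x² ÷ 3x = 7x. Subtract (7x)·D = 21x² + 21x. Remainder: −6x + 3.
Step 6: lead(−6x + 3) ÷ lead(D) = −6x ÷ 3x = −2. Subtract (−2)·D = −6x − 6. Remainder: 9.

R = [9]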